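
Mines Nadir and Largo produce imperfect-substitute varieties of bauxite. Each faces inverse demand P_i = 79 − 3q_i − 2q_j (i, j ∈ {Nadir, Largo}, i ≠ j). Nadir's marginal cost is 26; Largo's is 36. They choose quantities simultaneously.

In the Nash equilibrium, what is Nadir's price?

47.75

Mine Nadir's profit: π = q_{Nadir}(79 − 3q_{Nadir} − 2q_{Largo}) − 26q_{Nadir}.
∂π/∂q_{Nadir} = 53 − 6q_{Nadir} − 2q_{Largo} = 0 ⇒ q_{Nadir} = 53/6 − (1/3)q_{Largo}.
Similarly q_{Largo} = 43/6 − (1/3)q_{Nadir}.
Substituting the second reaction function into the first: q_{Nadir} = 53/6 − (1/3)(43/6 − (1/3)q_{Nadir}), which gives (8/9)q_{Nadir} = 58/9 ⇒ q_{Nadir} = 7.25.
Then q_{Largo} = 43/6 − (1/3)·7.25 = 4.75.
P_{Nadir} = 79 − 3·7.25 − 2·4.75 = 47.75.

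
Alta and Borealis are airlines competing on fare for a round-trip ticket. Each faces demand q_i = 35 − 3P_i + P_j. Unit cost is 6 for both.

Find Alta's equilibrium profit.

63.48

Alta's profit: π = (P_{Alta} − 6)(35 − 3P_{Alta} + P_{Borealis}).
∂π/∂P_{Alta} = 53 − 6P_{Alta} + P_{Borealis} = 0 ⇒ P_{Alta} = 53/6 + (1/6)P_{Borealis}.
Setting P_{Alta} = P_{Borealis} in the reaction function: P_{Alta} = 53/6 + (1/6)P_{Alta}, so P_{Alta} = (53/6) / (5/6) = 10.6.
q_{Alta} = 35 − 3·10.6 + 10.6 = 13.8.
Profit = (10.6 − 6)·13.8 = 63.48.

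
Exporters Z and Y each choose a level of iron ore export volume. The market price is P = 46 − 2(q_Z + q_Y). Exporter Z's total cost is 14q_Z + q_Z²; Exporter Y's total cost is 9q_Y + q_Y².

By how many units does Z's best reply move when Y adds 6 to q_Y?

-2

Exporter Z's profit: π = q_Z(46 − 2(q_Z + q_Y)) − 14q_Z − q_Z².
∂π/∂q_Z = 32 − 6q_Z − 2q_Y = 0, so q_Z = 16/3 − (1/3)q_Y.
The reaction-function slope is −1/3, so a 6-unit rise in q_Y moves q_Z by −1/3 × 6 = −2. Z's best response falls — the actions are strategic substitutes.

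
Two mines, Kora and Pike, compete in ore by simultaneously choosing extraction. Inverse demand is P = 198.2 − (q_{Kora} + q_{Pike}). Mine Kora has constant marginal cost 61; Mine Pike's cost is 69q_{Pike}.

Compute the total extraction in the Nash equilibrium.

88.8

Mine Kora's profit: π = q_{Kora}(198.2 − (q_{Kora} + q_{Pike})) − 61q_{Kora}.
∂π/∂q_{Kora} = 137.2 − 2q_{Kora} − q_{Pike} = 0, so q_{Kora} = 68.6 − 0.5q_{Pike}.
By the same steps for Pike: q_{Pike} = 64.6 − 0.5q_{Kora}.
Substituting the second reaction function into the first: q_{Kora} = 68.6 − 0.5(64.6 − 0.5q_{Kora}), which gives 0.75q_{Kora} = 36.3 ⇒ q_{Kora} = 48.4.
Then q_{Pike} = 64.6 − 0.5·48.4 = 40.4.
Total extraction: 48.4 + 40.4 = 88.8.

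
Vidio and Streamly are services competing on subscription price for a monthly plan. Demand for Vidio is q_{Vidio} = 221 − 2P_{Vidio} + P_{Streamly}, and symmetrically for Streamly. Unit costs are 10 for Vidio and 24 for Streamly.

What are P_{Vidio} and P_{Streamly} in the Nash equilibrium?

82.2, 87.8

Vidio's profit: π = (P_{Vidio} − 10)(221 − 2P_{Vidio} + P_{Streamly}).
∂π/∂P_{Vidio} = 241 − 4P_{Vidio} + P_{Streamly} = 0 ⇒ P_{Vidio} = 60.25 + 0.25P_{Streamly}.
Similarly P_{Streamly} = 67.25 + 0.25P_{Vidio}.
Plugging P_{Streamly} into Vidio's best response: P_{Vidio} = 60.25 + 0.25(67.25 + 0.25P_{Vidio}) ⇒ 0.9375P_{Vidio} = 77.0625, so P_{Vidio} = 82.2.
Then P_{Streamly} = 67.25 + 0.25·82.2 = 87.8.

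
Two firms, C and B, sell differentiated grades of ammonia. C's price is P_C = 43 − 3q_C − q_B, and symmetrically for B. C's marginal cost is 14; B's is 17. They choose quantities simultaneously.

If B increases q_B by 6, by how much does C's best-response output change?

-1

Firm C's profit: π = q_C(43 − 3q_C − q_B) − 14q_C.
∂π/∂q_C = 29 − 6q_C − q_B = 0 ⇒ q_C = 29/6 − (1/6)q_B.
The reaction-function slope is −1/6, so a 6-unit rise in q_B moves q_C by −1/6 × 6 = −1. C's best response falls — the actions are strategic substitutes.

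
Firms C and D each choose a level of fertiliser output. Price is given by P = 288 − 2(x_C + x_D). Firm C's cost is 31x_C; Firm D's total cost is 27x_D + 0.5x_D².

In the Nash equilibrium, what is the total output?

Firm C's profit: π = x_C(288 − 2(x_C + x_D)) − 31x_C.
∂π/∂x_C = 257 − 4x_C − 2x_D = 0, so x_C = 64.25 − 0.5x_D.
For D: ∂π/∂x_D = 261 − 5x_D − 2x_C = 0 ⇒ x_D = 52.2 − 0.4x_C.
Plugging x_D into C's best response: x_C = 64.25 − 0.5(52.2 − 0.4x_C) ⇒ 0.8x_C = 38.15, so x_C = 47.6875.
Then x_D = 52.2 − 0.4·47.6875 = 33.125.
Total output: 47.6875 + 33.125 = 80.8125.

80.8125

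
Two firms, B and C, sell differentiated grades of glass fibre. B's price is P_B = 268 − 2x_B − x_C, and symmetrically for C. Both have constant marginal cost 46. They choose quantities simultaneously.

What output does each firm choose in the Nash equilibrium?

Firm B's profit: π = x_B(268 − 2x_B − x_C) − 46x_B.
∂π/∂x_B = 222 − 4x_B − x_C = 0 ⇒ x_B = 55.5 − 0.25x_C.
The game is symmetric, so in equilibrium x_C = x_B: the reaction function gives 1.25x_B = 55.5, hence x_B = 44.4.

44.4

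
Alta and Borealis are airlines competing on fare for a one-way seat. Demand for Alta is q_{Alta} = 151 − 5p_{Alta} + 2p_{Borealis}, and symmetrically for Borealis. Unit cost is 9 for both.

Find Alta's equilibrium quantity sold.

77.5

Alta's profit: π = (p_{Alta} − 9)(151 − 5p_{Alta} + 2p_{Borealis}).
∂π/∂p_{Alta} = 196 − 10p_{Alta} + 2p_{Borealis} = 0 ⇒ p_{Alta} = 19.6 + 0.2p_{Borealis}.
Setting p_{Alta} = p_{Borealis} in the reaction function: p_{Alta} = 19.6 + 0.2p_{Alta}, so p_{Alta} = 19.6 / 0.8 = 24.5.
q_{Alta} = 151 − 5·24.5 + 2·24.5 = 77.5.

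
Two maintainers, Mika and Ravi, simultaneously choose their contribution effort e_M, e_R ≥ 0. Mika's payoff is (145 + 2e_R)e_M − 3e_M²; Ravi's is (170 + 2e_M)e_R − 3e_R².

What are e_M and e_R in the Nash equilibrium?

37.8125, 40.9375

Expanding Mika's payoff: 145e_M + 2e_Re_M − 3e_M².
∂π/∂e_M = 145 + 2e_R − 6e_M = 0, so e_M = 145/6 + (1/3)e_R.
Likewise for Ravi: e_R = 85/3 + (1/3)e_M.
Substituting the second reaction function into the first: e_M = 145/6 + (1/3)(85/3 + (1/3)e_M), which gives (8/9)e_M = 605/18 ⇒ e_M = 37.8125.
Then e_R = 85/3 + (1/3)·37.8125 = 40.9375.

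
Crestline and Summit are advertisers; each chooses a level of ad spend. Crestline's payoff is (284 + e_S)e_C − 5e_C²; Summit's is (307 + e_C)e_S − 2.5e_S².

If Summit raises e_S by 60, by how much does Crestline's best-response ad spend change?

Expanding Crestline's payoff: 284e_C + e_Se_C − 5e_C².
∂π/∂e_C = 284 + e_S − 10e_C = 0, so e_C = 28.4 + 0.1e_S.
The reaction-function slope is 0.1, so a 60-unit rise in e_S moves e_C by 0.1 × 60 = 6. Crestline's best response rises — the actions are strategic complements.

6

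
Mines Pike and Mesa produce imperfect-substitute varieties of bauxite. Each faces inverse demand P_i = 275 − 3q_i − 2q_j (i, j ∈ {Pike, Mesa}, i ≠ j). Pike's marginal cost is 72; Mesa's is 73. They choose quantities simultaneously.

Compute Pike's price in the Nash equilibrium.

Mine Pike's profit: π = q_{Pike}(275 − 3q_{Pike} − 2q_{Mesa}) − 72q_{Pike}.
∂π/∂q_{Pike} = 203 − 6q_{Pike} − 2q_{Mesa} = 0 ⇒ q_{Pike} = 203/6 − (1/3)q_{Mesa}.
Similarly q_{Mesa} = 101/3 − (1/3)q_{Pike}.
Plugging q_{Mesa} into Pike's best response: q_{Pike} = 203/6 − (1/3)(101/3 − (1/3)q_{Pike}) ⇒ (8/9)q_{Pike} = 407/18, so q_{Pike} = 25.4375.
Then q_{Mesa} = 101/3 − (1/3)·25.4375 = 25.1875.
P_{Pike} = 275 − 3·25.4375 − 2·25.1875 = 148.3125.

148.3125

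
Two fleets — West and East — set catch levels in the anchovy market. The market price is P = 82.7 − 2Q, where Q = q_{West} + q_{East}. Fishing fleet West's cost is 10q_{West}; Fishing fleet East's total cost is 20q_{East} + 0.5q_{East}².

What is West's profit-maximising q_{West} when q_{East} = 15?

Fishing fleet West's profit: π = q_{West}(82.7 − 2(q_{West} + q_{East})) − 10q_{West}.
∂π/∂q_{West} = 72.7 − 4q_{West} − 2q_{East} = 0, so q_{West} = 18.175 − 0.5q_{East}.
At q_{East} = 15: q_{West} = 18.175 − 0.5·15 = 10.675.

10.675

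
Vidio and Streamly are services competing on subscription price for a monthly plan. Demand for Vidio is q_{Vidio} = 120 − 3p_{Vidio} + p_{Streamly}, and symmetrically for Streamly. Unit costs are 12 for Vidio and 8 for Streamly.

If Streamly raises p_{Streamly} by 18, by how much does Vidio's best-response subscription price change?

3

Vidio's profit: π = (p_{Vidio} − 12)(120 − 3p_{Vidio} + p_{Streamly}).
∂π/∂p_{Vidio} = 156 − 6p_{Vidio} + p_{Streamly} = 0 ⇒ p_{Vidio} = 26 + (1/6)p_{Streamly}.
The reaction-function slope is 1/6, so an 18-unit rise in p_{Streamly} moves p_{Vidio} by 1/6 × 18 = 3. Vidio's best response rises — the actions are strategic complements.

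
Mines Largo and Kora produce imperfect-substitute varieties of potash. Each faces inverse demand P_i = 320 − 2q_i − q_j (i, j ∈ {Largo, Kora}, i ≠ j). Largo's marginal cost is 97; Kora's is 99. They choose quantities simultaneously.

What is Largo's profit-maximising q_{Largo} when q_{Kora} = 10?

53.25

Mine Largo's profit: π = q_{Largo}(320 − 2q_{Largo} − q_{Kora}) − 97q_{Largo}.
∂π/∂q_{Largo} = 223 − 4q_{Largo} − q_{Kora} = 0 ⇒ q_{Largo} = 55.75 − 0.25q_{Kora}.
At q_{Kora} = 10: q_{Largo} = 55.75 − 0.25·10 = 53.25.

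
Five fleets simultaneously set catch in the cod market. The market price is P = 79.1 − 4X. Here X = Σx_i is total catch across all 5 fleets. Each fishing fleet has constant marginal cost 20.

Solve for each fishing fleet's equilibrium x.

2.4625

A representative fishing fleet's profit is π_i = x_i(79.1 − 4X) − 20x_i, with X = x_i + Σ_{j≠i} x_j.
First-order condition: 59.1 − 8x_i − 4Σ_{j≠i} x_j = 0.
Imposing symmetry (x_j = x for all j) turns Σ_{j≠i} x_j into 4x, so 59.1 = 24x and x = 2.4625.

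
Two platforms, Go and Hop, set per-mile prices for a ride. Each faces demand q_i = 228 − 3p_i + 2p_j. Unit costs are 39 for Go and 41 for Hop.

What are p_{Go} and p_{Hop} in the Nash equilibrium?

Go's profit: π = (p_{Go} − 39)(228 − 3p_{Go} + 2p_{Hop}).
∂π/∂p_{Go} = 345 − 6p_{Go} + 2p_{Hop} = 0 ⇒ p_{Go} = 57.5 + (1/3)p_{Hop}.
Similarly p_{Hop} = 58.5 + (1/3)p_{Go}.
Plugging p_{Hop} into Go's best response: p_{Go} = 57.5 + (1/3)(58.5 + (1/3)p_{Go}) ⇒ (8/9)p_{Go} = 77, so p_{Go} = 86.625.
Then p_{Hop} = 58.5 + (1/3)·86.625 = 87.375.

86.625, 87.375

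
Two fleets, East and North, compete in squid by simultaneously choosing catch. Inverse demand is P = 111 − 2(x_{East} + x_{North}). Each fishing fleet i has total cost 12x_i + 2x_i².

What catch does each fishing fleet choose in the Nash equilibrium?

9.9

Fishing fleet East's profit: π = x_{East}(111 − 2(x_{East} + x_{North})) − 12x_{East} − 2x_{East}².
∂π/∂x_{East} = 99 − 8x_{East} − 2x_{North} = 0, so x_{East} = 12.375 − 0.25x_{North}.
Setting x_{East} = x_{North} in the reaction function: x_{East} = 12.375 − 0.25x_{East}, so x_{East} = 12.375 / 1.25 = 9.9.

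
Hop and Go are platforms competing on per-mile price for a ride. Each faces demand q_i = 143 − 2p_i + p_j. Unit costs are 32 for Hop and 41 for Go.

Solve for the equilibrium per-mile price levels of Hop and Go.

Hop's profit: π = (p_{Hop} − 32)(143 − 2p_{Hop} + p_{Go}).
∂π/∂p_{Hop} = 207 − 4p_{Hop} + p_{Go} = 0 ⇒ p_{Hop} = 51.75 + 0.25p_{Go}.
Similarly p_{Go} = 56.25 + 0.25p_{Hop}.
Substituting the second reaction function into the first: p_{Hop} = 51.75 + 0.25(56.25 + 0.25p_{Hop}), which gives 0.9375p_{Hop} = 65.8125 ⇒ p_{Hop} = 70.2.
Then p_{Go} = 56.25 + 0.25·70.2 = 73.8.

70.2, 73.8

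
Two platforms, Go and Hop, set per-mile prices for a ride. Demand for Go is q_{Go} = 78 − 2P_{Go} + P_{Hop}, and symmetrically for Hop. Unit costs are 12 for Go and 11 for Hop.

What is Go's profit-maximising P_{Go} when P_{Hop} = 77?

Go's profit: π = (P_{Go} − 12)(78 − 2P_{Go} + P_{Hop}).
∂π/∂P_{Go} = 102 − 4P_{Go} + P_{Hop} = 0 ⇒ P_{Go} = 25.5 + 0.25P_{Hop}.
At P_{Hop} = 77: P_{Go} = 25.5 + 0.25·77 = 44.75.

44.75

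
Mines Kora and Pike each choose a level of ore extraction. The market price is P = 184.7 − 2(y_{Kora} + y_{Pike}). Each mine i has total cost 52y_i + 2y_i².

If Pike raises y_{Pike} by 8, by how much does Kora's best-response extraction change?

-2

Mine Kora's profit: π = y_{Kora}(184.7 − 2(y_{Kora} + y_{Pike})) − 52y_{Kora} − 2y_{Kora}².
∂π/∂y_{Kora} = 132.7 − 8y_{Kora} − 2y_{Pike} = 0, so y_{Kora} = 16.5875 − 0.25y_{Pike}.
The reaction-function slope is −0.25, so an 8-unit rise in y_{Pike} moves y_{Kora} by −0.25 × 8 = −2. Kora's best response falls — the actions are strategic substitutes.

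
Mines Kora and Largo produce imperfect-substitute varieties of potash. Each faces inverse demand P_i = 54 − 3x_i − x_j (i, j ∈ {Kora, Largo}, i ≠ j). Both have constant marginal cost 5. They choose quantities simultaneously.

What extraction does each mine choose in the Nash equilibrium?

7

Mine Kora's profit: π = x_{Kora}(54 − 3x_{Kora} − x_{Largo}) − 5x_{Kora}.
∂π/∂x_{Kora} = 49 − 6x_{Kora} − x_{Largo} = 0 ⇒ x_{Kora} = 49/6 − (1/6)x_{Largo}.
Setting x_{Kora} = x_{Largo} in the reaction function: x_{Kora} = 49/6 − (1/6)x_{Kora}, so x_{Kora} = (49/6) / (7/6) = 7.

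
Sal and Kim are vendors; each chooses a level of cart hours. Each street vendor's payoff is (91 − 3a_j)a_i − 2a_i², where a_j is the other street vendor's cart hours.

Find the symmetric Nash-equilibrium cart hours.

Sal's payoff is (91 − 3a_K)a_S − 2a_S².
∂π/∂a_S = 91 − 3a_K − 4a_S = 0, so a_S = 22.75 − 0.75a_K.
By symmetry a_K = a_S; substituting into the reaction function, 1.75a_S = 22.75 and a_S = 13.

13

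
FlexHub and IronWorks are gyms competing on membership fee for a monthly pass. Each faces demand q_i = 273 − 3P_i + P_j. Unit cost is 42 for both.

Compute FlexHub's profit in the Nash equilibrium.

FlexHub's profit: π = (P_{FlexHub} − 42)(273 − 3P_{FlexHub} + P_{IronWorks}).
∂π/∂P_{FlexHub} = 399 − 6P_{FlexHub} + P_{IronWorks} = 0 ⇒ P_{FlexHub} = 66.5 + (1/6)P_{IronWorks}.
By symmetry P_{IronWorks} = P_{FlexHub}; substituting into the reaction function, (5/6)P_{FlexHub} = 66.5 and P_{FlexHub} = 79.8.
q_{FlexHub} = 273 − 3·79.8 + 79.8 = 113.4.
Profit = (79.8 − 42)·113.4 = 4286.52.

4286.52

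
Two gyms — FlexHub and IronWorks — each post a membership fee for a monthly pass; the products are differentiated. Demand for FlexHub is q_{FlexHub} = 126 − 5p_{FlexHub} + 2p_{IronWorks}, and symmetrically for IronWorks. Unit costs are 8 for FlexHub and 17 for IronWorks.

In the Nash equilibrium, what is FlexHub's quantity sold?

68.4375

FlexHub's profit: π = (p_{FlexHub} − 8)(126 − 5p_{FlexHub} + 2p_{IronWorks}).
∂π/∂p_{FlexHub} = 166 − 10p_{FlexHub} + 2p_{IronWorks} = 0 ⇒ p_{FlexHub} = 16.6 + 0.2p_{IronWorks}.
Similarly p_{IronWorks} = 21.1 + 0.2p_{FlexHub}.
Plugging p_{IronWorks} into FlexHub's best response: p_{FlexHub} = 16.6 + 0.2(21.1 + 0.2p_{FlexHub}) ⇒ 0.96p_{FlexHub} = 20.82, so p_{FlexHub} = 21.6875.
Then p_{IronWorks} = 21.1 + 0.2·21.6875 = 25.4375.
q_{FlexHub} = 126 − 5·21.6875 + 2·25.4375 = 68.4375.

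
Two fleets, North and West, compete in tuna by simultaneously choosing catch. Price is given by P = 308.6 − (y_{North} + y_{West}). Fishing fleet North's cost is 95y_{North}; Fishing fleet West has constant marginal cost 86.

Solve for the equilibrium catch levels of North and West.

68.2, 77.2

Fishing fleet North's profit: π = y_{North}(308.6 − (y_{North} + y_{West})) − 95y_{North}.
∂π/∂y_{North} = 213.6 − 2y_{North} − y_{West} = 0, so y_{North} = 106.8 − 0.5y_{West}.
By the same steps for West: y_{West} = 111.3 − 0.5y_{North}.
Substituting the second reaction function into the first: y_{North} = 106.8 − 0.5(111.3 − 0.5y_{North}), which gives 0.75y_{North} = 51.15 ⇒ y_{North} = 68.2.
Then y_{West} = 111.3 − 0.5·68.2 = 77.2.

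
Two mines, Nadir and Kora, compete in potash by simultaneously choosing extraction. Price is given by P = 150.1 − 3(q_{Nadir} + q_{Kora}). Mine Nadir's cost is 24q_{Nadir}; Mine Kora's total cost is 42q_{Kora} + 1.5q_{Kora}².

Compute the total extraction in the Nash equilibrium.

Mine Nadir's profit: π = q_{Nadir}(150.1 − 3(q_{Nadir} + q_{Kora})) − 24q_{Nadir}.
∂π/∂q_{Nadir} = 126.1 − 6q_{Nadir} − 3q_{Kora} = 0, so q_{Nadir} = 1261/60 − 0.5q_{Kora}.
For Kora: ∂π/∂q_{Kora} = 108.1 − 9q_{Kora} − 3q_{Nadir} = 0 ⇒ q_{Kora} = 1081/90 − (1/3)q_{Nadir}.
Substituting the second reaction function into the first: q_{Nadir} = 1261/60 − 0.5(1081/90 − (1/3)q_{Nadir}), which gives (5/6)q_{Nadir} = 1351/90 ⇒ q_{Nadir} = 1351/75.
Then q_{Kora} = 1081/90 − (1/3)·(1351/75) = 901/150.
Total extraction: 1351/75 + 901/150 = 24.02.

24.02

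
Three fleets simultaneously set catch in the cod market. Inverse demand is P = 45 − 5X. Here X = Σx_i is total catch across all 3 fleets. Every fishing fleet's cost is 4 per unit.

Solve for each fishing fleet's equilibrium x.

A representative fishing fleet's profit is π_i = x_i(45 − 5X) − 4x_i, with X = x_i + Σ_{j≠i} x_j.
First-order condition: 41 − 10x_i − 5Σ_{j≠i} x_j = 0.
With identical fishing fleets, set every x_j = x: then 41 − 10x − 10x = 0, i.e. x = 41/20 = 2.05.

2.05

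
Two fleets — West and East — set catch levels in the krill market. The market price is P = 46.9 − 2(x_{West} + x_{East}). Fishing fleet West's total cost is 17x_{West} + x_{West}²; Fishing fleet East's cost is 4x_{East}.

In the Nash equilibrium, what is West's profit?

8.5683

Fishing fleet West's profit: π = x_{West}(46.9 − 2(x_{West} + x_{East})) − 17x_{West} − x_{West}².
∂π/∂x_{West} = 29.9 − 6x_{West} − 2x_{East} = 0, so x_{West} = 299/60 − (1/3)x_{East}.
For East: ∂π/∂x_{East} = 42.9 − 4x_{East} − 2x_{West} = 0 ⇒ x_{East} = 10.725 − 0.5x_{West}.
Plugging x_{East} into West's best response: x_{West} = 299/60 − (1/3)(10.725 − 0.5x_{West}) ⇒ (5/6)x_{West} = 169/120, so x_{West} = 1.69.
Then x_{East} = 10.725 − 0.5·1.69 = 9.88.
Price P = 46.9 − 2·11.57 = 23.76.
West's profit: (23.76 − 17)·1.69 − (1.69)² = 8.5683.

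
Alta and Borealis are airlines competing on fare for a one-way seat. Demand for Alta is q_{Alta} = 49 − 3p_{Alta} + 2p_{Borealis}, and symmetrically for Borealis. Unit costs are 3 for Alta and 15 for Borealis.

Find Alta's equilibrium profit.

Alta's profit: π = (p_{Alta} − 3)(49 − 3p_{Alta} + 2p_{Borealis}).
∂π/∂p_{Alta} = 58 − 6p_{Alta} + 2p_{Borealis} = 0 ⇒ p_{Alta} = 29/3 + (1/3)p_{Borealis}.
Similarly p_{Borealis} = 47/3 + (1/3)p_{Alta}.
Plugging p_{Borealis} into Alta's best response: p_{Alta} = 29/3 + (1/3)(47/3 + (1/3)p_{Alta}) ⇒ (8/9)p_{Alta} = 134/9, so p_{Alta} = 16.75.
Then p_{Borealis} = 47/3 + (1/3)·16.75 = 21.25.
q_{Alta} = 49 − 3·16.75 + 2·21.25 = 41.25.
Profit = (16.75 − 3)·41.25 = 567.1875.

567.1875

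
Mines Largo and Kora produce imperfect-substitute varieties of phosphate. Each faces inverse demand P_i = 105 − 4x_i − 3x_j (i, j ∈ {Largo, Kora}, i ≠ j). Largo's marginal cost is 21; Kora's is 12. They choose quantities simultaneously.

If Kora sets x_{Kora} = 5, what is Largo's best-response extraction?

8.625

Mine Largo's profit: π = x_{Largo}(105 − 4x_{Largo} − 3x_{Kora}) − 21x_{Largo}.
∂π/∂x_{Largo} = 84 − 8x_{Largo} − 3x_{Kora} = 0 ⇒ x_{Largo} = 10.5 − 0.375x_{Kora}.
At x_{Kora} = 5: x_{Largo} = 10.5 − 0.375·5 = 8.625.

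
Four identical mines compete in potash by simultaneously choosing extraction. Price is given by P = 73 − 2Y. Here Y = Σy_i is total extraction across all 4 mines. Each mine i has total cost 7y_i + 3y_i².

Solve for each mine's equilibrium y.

4.125

A representative mine's profit is π_i = y_i(73 − 2Y) − 7y_i − 3y_i², with Y = y_i + Σ_{j≠i} y_j.
First-order condition: 66 − 10y_i − 2Σ_{j≠i} y_j = 0.
In a symmetric equilibrium every mine chooses the same y, so Σ_{j≠i} y_j = 3y. The condition becomes 66 − 16y = 0, giving y = 66/16 = 4.125.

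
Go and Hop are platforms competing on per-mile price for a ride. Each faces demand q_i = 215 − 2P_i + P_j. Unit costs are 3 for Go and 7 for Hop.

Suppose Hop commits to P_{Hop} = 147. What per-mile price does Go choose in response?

92

Go's profit: π = (P_{Go} − 3)(215 − 2P_{Go} + P_{Hop}).
∂π/∂P_{Go} = 221 − 4P_{Go} + P_{Hop} = 0 ⇒ P_{Go} = 55.25 + 0.25P_{Hop}.
At P_{Hop} = 147: P_{Go} = 55.25 + 0.25·147 = 92.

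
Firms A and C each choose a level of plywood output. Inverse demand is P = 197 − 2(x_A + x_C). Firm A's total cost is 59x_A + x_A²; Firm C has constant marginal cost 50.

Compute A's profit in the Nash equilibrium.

Firm A's profit: π = x_A(197 − 2(x_A + x_C)) − 59x_A − x_A².
∂π/∂x_A = 138 − 6x_A − 2x_C = 0, so x_A = 23 − (1/3)x_C.
For C: ∂π/∂x_C = 147 − 4x_C − 2x_A = 0 ⇒ x_C = 36.75 − 0.5x_A.
Substituting the second reaction function into the first: x_A = 23 − (1/3)(36.75 − 0.5x_A), which gives (5/6)x_A = 10.75 ⇒ x_A = 12.9.
Then x_C = 36.75 − 0.5·12.9 = 30.3.
Price P = 197 − 2·43.2 = 110.6.
A's profit: (110.6 − 59)·12.9 − (12.9)² = 499.23.

499.23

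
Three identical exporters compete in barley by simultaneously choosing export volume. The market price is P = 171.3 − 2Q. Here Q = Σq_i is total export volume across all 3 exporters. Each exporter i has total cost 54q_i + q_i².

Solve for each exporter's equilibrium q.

11.73

A representative exporter's profit is π_i = q_i(171.3 − 2Q) − 54q_i − q_i², with Q = q_i + Σ_{j≠i} q_j.
First-order condition: 117.3 − 6q_i − 2Σ_{j≠i} q_j = 0.
With identical exporters, set every q_j = q: then 117.3 − 6q − 4q = 0, i.e. q = 117.3/10 = 11.73.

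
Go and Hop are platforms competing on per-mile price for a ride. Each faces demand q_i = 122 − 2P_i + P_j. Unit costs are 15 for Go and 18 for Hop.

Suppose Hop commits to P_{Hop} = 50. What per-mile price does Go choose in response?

50.5

Go's profit: π = (P_{Go} − 15)(122 − 2P_{Go} + P_{Hop}).
∂π/∂P_{Go} = 152 − 4P_{Go} + P_{Hop} = 0 ⇒ P_{Go} = 38 + 0.25P_{Hop}.
At P_{Hop} = 50: P_{Go} = 38 + 0.25·50 = 50.5.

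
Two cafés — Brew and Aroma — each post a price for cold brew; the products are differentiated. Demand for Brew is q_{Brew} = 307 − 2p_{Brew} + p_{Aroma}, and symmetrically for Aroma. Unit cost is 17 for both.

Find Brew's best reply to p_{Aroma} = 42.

95.75

Brew's profit: π = (p_{Brew} − 17)(307 − 2p_{Brew} + p_{Aroma}).
∂π/∂p_{Brew} = 341 − 4p_{Brew} + p_{Aroma} = 0 ⇒ p_{Brew} = 85.25 + 0.25p_{Aroma}.
At p_{Aroma} = 42: p_{Brew} = 85.25 + 0.25·42 = 95.75.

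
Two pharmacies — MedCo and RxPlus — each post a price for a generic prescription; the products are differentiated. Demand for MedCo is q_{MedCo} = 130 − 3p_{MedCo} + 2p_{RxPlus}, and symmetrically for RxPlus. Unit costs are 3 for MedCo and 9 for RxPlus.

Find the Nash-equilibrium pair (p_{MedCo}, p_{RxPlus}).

35.875, 38.125

MedCo's profit: π = (p_{MedCo} − 3)(130 − 3p_{MedCo} + 2p_{RxPlus}).
∂π/∂p_{MedCo} = 139 − 6p_{MedCo} + 2p_{RxPlus} = 0 ⇒ p_{MedCo} = 139/6 + (1/3)p_{RxPlus}.
Similarly p_{RxPlus} = 157/6 + (1/3)p_{MedCo}.
Substituting the second reaction function into the first: p_{MedCo} = 139/6 + (1/3)(157/6 + (1/3)p_{MedCo}), which gives (8/9)p_{MedCo} = 287/9 ⇒ p_{MedCo} = 35.875.
Then p_{RxPlus} = 157/6 + (1/3)·35.875 = 38.125.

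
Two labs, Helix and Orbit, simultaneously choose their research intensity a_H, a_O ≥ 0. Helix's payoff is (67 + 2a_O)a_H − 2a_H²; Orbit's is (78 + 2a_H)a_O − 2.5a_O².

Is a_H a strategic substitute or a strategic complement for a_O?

Expanding Helix's payoff: 67a_H + 2a_Oa_H − 2a_H².
∂π/∂a_H = 67 + 2a_O − 4a_H = 0, so a_H = 16.75 + 0.5a_O.
The best-response slope da_H/da_O = 0.5 > 0: the reaction function is upward-sloping, so the choices are strategic complements.

strategic complements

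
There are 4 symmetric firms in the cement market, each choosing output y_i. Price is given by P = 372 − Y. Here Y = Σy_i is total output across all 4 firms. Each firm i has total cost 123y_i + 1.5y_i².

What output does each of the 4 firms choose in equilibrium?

31.125

A representative firm's profit is π_i = y_i(372 − Y) − 123y_i − 1.5y_i², with Y = y_i + Σ_{j≠i} y_j.
First-order condition: 249 − 5y_i − Σ_{j≠i} y_j = 0.
In a symmetric equilibrium every firm chooses the same y, so Σ_{j≠i} y_j = 3y. The condition becomes 249 − 8y = 0, giving y = 249/8 = 31.125.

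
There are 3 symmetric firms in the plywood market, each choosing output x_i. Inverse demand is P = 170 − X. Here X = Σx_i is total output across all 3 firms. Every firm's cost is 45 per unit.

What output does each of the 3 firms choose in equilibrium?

31.25

A representative firm's profit is π_i = x_i(170 − X) − 45x_i, with X = x_i + Σ_{j≠i} x_j.
First-order condition: 125 − 2x_i − Σ_{j≠i} x_j = 0.
Imposing symmetry (x_j = x for all j) turns Σ_{j≠i} x_j into 2x, so 125 = 4x and x = 31.25.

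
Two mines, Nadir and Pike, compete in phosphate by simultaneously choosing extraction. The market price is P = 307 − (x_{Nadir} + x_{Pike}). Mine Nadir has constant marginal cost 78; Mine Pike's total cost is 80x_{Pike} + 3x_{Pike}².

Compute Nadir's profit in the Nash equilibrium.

Mine Nadir's profit: π = x_{Nadir}(307 − (x_{Nadir} + x_{Pike})) − 78x_{Nadir}.
∂π/∂x_{Nadir} = 229 − 2x_{Nadir} − x_{Pike} = 0, so x_{Nadir} = 114.5 − 0.5x_{Pike}.
For Pike: ∂π/∂x_{Pike} = 227 − 8x_{Pike} − x_{Nadir} = 0 ⇒ x_{Pike} = 28.375 − 0.125x_{Nadir}.
Solving the two reaction functions simultaneously: (1 − (−0.5)(−0.125))x_{Nadir} = 114.5 − 0.5·28.375, so 0.9375x_{Nadir} = 100.3125 and x_{Nadir} = 107.
Then x_{Pike} = 28.375 − 0.125·107 = 15.
Price P = 307 − 122 = 185.
Nadir's profit: (185 − 78)·107 = 11449.

11449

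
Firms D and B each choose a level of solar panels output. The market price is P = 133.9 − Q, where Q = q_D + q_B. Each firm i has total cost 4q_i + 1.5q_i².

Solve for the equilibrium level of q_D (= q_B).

Firm D's profit: π = q_D(133.9 − (q_D + q_B)) − 4q_D − 1.5q_D².
∂π/∂q_D = 129.9 − 5q_D − q_B = 0, so q_D = 25.98 − 0.2q_B.
By symmetry q_B = q_D; substituting into the reaction function, 1.2q_D = 25.98 and q_D = 21.65.

21.65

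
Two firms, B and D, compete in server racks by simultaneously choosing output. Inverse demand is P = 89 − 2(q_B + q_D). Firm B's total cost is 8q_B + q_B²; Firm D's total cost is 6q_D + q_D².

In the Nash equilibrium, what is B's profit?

300

Firm B's profit: π = q_B(89 − 2(q_B + q_D)) − 8q_B − q_B².
∂π/∂q_B = 81 − 6q_B − 2q_D = 0, so q_B = 13.5 − (1/3)q_D.
By the same steps for D: q_D = 83/6 − (1/3)q_B.
Substituting the second reaction function into the first: q_B = 13.5 − (1/3)(83/6 − (1/3)q_B), which gives (8/9)q_B = 80/9 ⇒ q_B = 10.
Then q_D = 83/6 − (1/3)·10 = 10.5.
Price P = 89 − 2·20.5 = 48.
B's profit: (48 − 8)·10 − (10)² = 300.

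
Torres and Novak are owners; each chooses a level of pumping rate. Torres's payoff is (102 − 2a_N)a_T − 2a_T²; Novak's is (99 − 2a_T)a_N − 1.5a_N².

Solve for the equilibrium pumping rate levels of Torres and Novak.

13.5, 24

Expanding Torres's payoff: 102a_T − 2a_Na_T − 2a_T².
∂π/∂a_T = 102 − 2a_N − 4a_T = 0, so a_T = 25.5 − 0.5a_N.
Likewise for Novak: a_N = 33 − (2/3)a_T.
Solving the two reaction functions simultaneously: (1 − (−0.5)(−2/3))a_T = 25.5 − 0.5·33, so (2/3)a_T = 9 and a_T = 13.5.
Then a_N = 33 − (2/3)·13.5 = 24.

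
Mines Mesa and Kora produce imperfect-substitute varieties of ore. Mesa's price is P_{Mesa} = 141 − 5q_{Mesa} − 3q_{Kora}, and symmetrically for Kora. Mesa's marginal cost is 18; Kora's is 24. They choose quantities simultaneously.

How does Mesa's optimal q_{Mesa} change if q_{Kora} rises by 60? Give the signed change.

-18

Mine Mesa's profit: π = q_{Mesa}(141 − 5q_{Mesa} − 3q_{Kora}) − 18q_{Mesa}.
∂π/∂q_{Mesa} = 123 − 10q_{Mesa} − 3q_{Kora} = 0 ⇒ q_{Mesa} = 12.3 − 0.3q_{Kora}.
The reaction-function slope is −0.3, so a 60-unit rise in q_{Kora} moves q_{Mesa} by −0.3 × 60 = −18. Mesa's best response falls — the actions are strategic substitutes.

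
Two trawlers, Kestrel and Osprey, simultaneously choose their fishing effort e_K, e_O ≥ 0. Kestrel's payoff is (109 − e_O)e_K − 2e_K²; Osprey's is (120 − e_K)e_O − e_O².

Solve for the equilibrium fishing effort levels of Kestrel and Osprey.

14, 53

Expanding Kestrel's payoff: 109e_K − e_Oe_K − 2e_K².
∂π/∂e_K = 109 − e_O − 4e_K = 0, so e_K = 27.25 − 0.25e_O.
Likewise for Osprey: e_O = 60 − 0.5e_K.
Substituting the second reaction function into the first: e_K = 27.25 − 0.25(60 − 0.5e_K), which gives 0.875e_K = 12.25 ⇒ e_K = 14.
Then e_O = 60 − 0.5·14 = 53.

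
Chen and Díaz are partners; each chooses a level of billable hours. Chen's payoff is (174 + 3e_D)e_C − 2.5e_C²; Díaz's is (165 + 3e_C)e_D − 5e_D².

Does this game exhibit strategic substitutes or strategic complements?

strategic complements

Expanding Chen's payoff: 174e_C + 3e_De_C − 2.5e_C².
∂π/∂e_C = 174 + 3e_D − 5e_C = 0, so e_C = 34.8 + 0.6e_D.
The best-response slope de_C/de_D = 0.6 > 0: the reaction function is upward-sloping, so the choices are strategic complements.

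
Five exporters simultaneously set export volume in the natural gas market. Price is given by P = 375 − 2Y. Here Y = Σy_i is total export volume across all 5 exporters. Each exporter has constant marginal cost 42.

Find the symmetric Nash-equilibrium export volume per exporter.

27.75

A representative exporter's profit is π_i = y_i(375 − 2Y) − 42y_i, with Y = y_i + Σ_{j≠i} y_j.
First-order condition: 333 − 4y_i − 2Σ_{j≠i} y_j = 0.
In a symmetric equilibrium every exporter chooses the same y, so Σ_{j≠i} y_j = 4y. The condition becomes 333 − 12y = 0, giving y = 333/12 = 27.75.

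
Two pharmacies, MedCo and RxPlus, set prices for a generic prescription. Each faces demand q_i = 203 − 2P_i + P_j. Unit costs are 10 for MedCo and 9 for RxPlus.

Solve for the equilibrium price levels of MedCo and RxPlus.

MedCo's profit: π = (P_{MedCo} − 10)(203 − 2P_{MedCo} + P_{RxPlus}).
∂π/∂P_{MedCo} = 223 − 4P_{MedCo} + P_{RxPlus} = 0 ⇒ P_{MedCo} = 55.75 + 0.25P_{RxPlus}.
Similarly P_{RxPlus} = 55.25 + 0.25P_{MedCo}.
Plugging P_{RxPlus} into MedCo's best response: P_{MedCo} = 55.75 + 0.25(55.25 + 0.25P_{MedCo}) ⇒ 0.9375P_{MedCo} = 69.5625, so P_{MedCo} = 74.2.
Then P_{RxPlus} = 55.25 + 0.25·74.2 = 73.8.

74.2, 73.8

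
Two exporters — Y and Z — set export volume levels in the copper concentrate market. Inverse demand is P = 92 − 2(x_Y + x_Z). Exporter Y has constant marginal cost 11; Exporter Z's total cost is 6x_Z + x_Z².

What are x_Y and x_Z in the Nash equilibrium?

Exporter Y's profit: π = x_Y(92 − 2(x_Y + x_Z)) − 11x_Y.
∂π/∂x_Y = 81 − 4x_Y − 2x_Z = 0, so x_Y = 20.25 − 0.5x_Z.
For Z: ∂π/∂x_Z = 86 − 6x_Z − 2x_Y = 0 ⇒ x_Z = 43/3 − (1/3)x_Y.
Solving the two reaction functions simultaneously: (1 − (−0.5)(−1/3))x_Y = 20.25 − 0.5·(43/3), so (5/6)x_Y = 157/12 and x_Y = 15.7.
Then x_Z = 43/3 − (1/3)·15.7 = 9.1.

15.7, 9.1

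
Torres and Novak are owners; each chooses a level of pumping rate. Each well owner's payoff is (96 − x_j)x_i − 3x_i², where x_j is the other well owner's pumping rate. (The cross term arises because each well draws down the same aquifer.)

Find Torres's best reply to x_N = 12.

14

Torres's payoff is (96 − x_N)x_T − 3x_T².
∂π/∂x_T = 96 − x_N − 6x_T = 0, so x_T = 16 − (1/6)x_N.
At x_N = 12: x_T = 16 − (1/6)·12 = 14.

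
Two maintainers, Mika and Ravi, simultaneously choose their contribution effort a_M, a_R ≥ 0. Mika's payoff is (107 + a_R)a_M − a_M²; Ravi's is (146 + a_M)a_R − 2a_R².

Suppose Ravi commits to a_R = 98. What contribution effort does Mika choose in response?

102.5

Expanding Mika's payoff: 107a_M + a_Ra_M − a_M².
∂π/∂a_M = 107 + a_R − 2a_M = 0, so a_M = 53.5 + 0.5a_R.
At a_R = 98: a_M = 53.5 + 0.5·98 = 102.5.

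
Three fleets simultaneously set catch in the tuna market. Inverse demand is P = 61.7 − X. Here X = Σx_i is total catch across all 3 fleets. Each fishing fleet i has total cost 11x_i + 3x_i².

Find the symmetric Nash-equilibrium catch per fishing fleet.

A representative fishing fleet's profit is π_i = x_i(61.7 − X) − 11x_i − 3x_i², with X = x_i + Σ_{j≠i} x_j.
First-order condition: 50.7 − 8x_i − Σ_{j≠i} x_j = 0.
Imposing symmetry (x_j = x for all j) turns Σ_{j≠i} x_j into 2x, so 50.7 = 10x and x = 5.07.

5.07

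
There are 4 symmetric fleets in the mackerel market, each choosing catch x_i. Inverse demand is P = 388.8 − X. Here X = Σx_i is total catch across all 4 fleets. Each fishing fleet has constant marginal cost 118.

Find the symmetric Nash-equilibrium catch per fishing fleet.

A representative fishing fleet's profit is π_i = x_i(388.8 − X) − 118x_i, with X = x_i + Σ_{j≠i} x_j.
First-order condition: 270.8 − 2x_i − Σ_{j≠i} x_j = 0.
Imposing symmetry (x_j = x for all j) turns Σ_{j≠i} x_j into 3x, so 270.8 = 5x and x = 54.16.

54.16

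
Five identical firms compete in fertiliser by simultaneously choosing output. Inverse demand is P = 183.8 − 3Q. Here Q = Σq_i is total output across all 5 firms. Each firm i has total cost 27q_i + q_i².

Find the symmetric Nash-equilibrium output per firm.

7.84

A representative firm's profit is π_i = q_i(183.8 − 3Q) − 27q_i − q_i², with Q = q_i + Σ_{j≠i} q_j.
First-order condition: 156.8 − 8q_i − 3Σ_{j≠i} q_j = 0.
In a symmetric equilibrium every firm chooses the same q, so Σ_{j≠i} q_j = 4q. The condition becomes 156.8 − 20q = 0, giving q = 156.8/20 = 7.84.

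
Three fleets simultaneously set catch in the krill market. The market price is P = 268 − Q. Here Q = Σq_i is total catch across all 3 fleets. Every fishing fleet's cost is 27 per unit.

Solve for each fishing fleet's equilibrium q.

60.25

A representative fishing fleet's profit is π_i = q_i(268 − Q) − 27q_i, with Q = q_i + Σ_{j≠i} q_j.
First-order condition: 241 − 2q_i − Σ_{j≠i} q_j = 0.
Imposing symmetry (q_j = q for all j) turns Σ_{j≠i} q_j into 2q, so 241 = 4q and q = 60.25.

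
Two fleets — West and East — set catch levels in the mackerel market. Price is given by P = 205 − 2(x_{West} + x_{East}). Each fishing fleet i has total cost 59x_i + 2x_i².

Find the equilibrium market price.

Fishing fleet West's profit: π = x_{West}(205 − 2(x_{West} + x_{East})) − 59x_{West} − 2x_{West}².
∂π/∂x_{West} = 146 − 8x_{West} − 2x_{East} = 0, so x_{West} = 18.25 − 0.25x_{East}.
Setting x_{West} = x_{East} in the reaction function: x_{West} = 18.25 − 0.25x_{West}, so x_{West} = 18.25 / 1.25 = 14.6.
Equilibrium price: P = 205 − 2·29.2 = 146.6.

146.6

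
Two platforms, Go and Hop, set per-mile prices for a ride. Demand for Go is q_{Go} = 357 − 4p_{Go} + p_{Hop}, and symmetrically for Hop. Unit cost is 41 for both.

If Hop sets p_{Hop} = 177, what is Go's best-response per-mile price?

87.25

Go's profit: π = (p_{Go} − 41)(357 − 4p_{Go} + p_{Hop}).
∂π/∂p_{Go} = 521 − 8p_{Go} + p_{Hop} = 0 ⇒ p_{Go} = 65.125 + 0.125p_{Hop}.
At p_{Hop} = 177: p_{Go} = 65.125 + 0.125·177 = 87.25.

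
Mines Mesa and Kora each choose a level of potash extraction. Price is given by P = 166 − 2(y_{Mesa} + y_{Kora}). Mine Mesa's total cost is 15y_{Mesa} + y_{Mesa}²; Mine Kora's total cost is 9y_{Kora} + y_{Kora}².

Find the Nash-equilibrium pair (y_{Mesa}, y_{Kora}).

18.5, 20

Mine Mesa's profit: π = y_{Mesa}(166 − 2(y_{Mesa} + y_{Kora})) − 15y_{Mesa} − y_{Mesa}².
∂π/∂y_{Mesa} = 151 − 6y_{Mesa} − 2y_{Kora} = 0, so y_{Mesa} = 151/6 − (1/3)y_{Kora}.
By the same steps for Kora: y_{Kora} = 157/6 − (1/3)y_{Mesa}.
Plugging y_{Kora} into Mesa's best response: y_{Mesa} = 151/6 − (1/3)(157/6 − (1/3)y_{Mesa}) ⇒ (8/9)y_{Mesa} = 148/9, so y_{Mesa} = 18.5.
Then y_{Kora} = 157/6 − (1/3)·18.5 = 20.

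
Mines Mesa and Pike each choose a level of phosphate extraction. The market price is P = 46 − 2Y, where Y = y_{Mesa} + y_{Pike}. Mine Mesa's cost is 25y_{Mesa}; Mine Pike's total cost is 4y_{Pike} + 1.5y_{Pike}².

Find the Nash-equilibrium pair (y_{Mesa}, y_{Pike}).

2.625, 5.25

Mine Mesa's profit: π = y_{Mesa}(46 − 2(y_{Mesa} + y_{Pike})) − 25y_{Mesa}.
∂π/∂y_{Mesa} = 21 − 4y_{Mesa} − 2y_{Pike} = 0, so y_{Mesa} = 5.25 − 0.5y_{Pike}.
For Pike: ∂π/∂y_{Pike} = 42 − 7y_{Pike} − 2y_{Mesa} = 0 ⇒ y_{Pike} = 6 − (2/7)y_{Mesa}.
Solving the two reaction functions simultaneously: (1 − (−0.5)(−2/7))y_{Mesa} = 5.25 − 0.5·6, so (6/7)y_{Mesa} = 2.25 and y_{Mesa} = 2.625.
Then y_{Pike} = 6 − (2/7)·2.625 = 5.25.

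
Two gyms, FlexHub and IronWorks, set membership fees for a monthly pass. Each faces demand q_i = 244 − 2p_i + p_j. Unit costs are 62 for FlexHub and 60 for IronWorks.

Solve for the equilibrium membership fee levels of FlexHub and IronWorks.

122.4, 121.6

FlexHub's profit: π = (p_{FlexHub} − 62)(244 − 2p_{FlexHub} + p_{IronWorks}).
∂π/∂p_{FlexHub} = 368 − 4p_{FlexHub} + p_{IronWorks} = 0 ⇒ p_{FlexHub} = 92 + 0.25p_{IronWorks}.
Similarly p_{IronWorks} = 91 + 0.25p_{FlexHub}.
Substituting the second reaction function into the first: p_{FlexHub} = 92 + 0.25(91 + 0.25p_{FlexHub}), which gives 0.9375p_{FlexHub} = 114.75 ⇒ p_{FlexHub} = 122.4.
Then p_{IronWorks} = 91 + 0.25·122.4 = 121.6.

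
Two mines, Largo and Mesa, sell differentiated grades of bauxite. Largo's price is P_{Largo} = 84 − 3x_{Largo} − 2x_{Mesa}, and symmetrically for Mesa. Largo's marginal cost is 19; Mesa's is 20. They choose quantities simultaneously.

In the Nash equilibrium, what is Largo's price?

Mine Largo's profit: π = x_{Largo}(84 − 3x_{Largo} − 2x_{Mesa}) − 19x_{Largo}.
∂π/∂x_{Largo} = 65 − 6x_{Largo} − 2x_{Mesa} = 0 ⇒ x_{Largo} = 65/6 − (1/3)x_{Mesa}.
Similarly x_{Mesa} = 32/3 − (1/3)x_{Largo}.
Substituting the second reaction function into the first: x_{Largo} = 65/6 − (1/3)(32/3 − (1/3)x_{Largo}), which gives (8/9)x_{Largo} = 131/18 ⇒ x_{Largo} = 8.1875.
Then x_{Mesa} = 32/3 − (1/3)·8.1875 = 7.9375.
P_{Largo} = 84 − 3·8.1875 − 2·7.9375 = 43.5625.

43.5625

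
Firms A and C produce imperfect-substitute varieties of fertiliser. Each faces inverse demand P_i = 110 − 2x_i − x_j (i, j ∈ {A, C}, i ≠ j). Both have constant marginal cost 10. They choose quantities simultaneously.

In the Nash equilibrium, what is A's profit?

800

Firm A's profit: π = x_A(110 − 2x_A − x_C) − 10x_A.
∂π/∂x_A = 100 − 4x_A − x_C = 0 ⇒ x_A = 25 − 0.25x_C.
Setting x_A = x_C in the reaction function: x_A = 25 − 0.25x_A, so x_A = 25 / 1.25 = 20.
P_A = 110 − 2·20 − 20 = 50.
Profit = (50 − 10)·20 = 800.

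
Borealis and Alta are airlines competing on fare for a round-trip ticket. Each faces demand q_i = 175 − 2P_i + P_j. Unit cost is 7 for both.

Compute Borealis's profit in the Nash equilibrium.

Borealis's profit: π = (P_{Borealis} − 7)(175 − 2P_{Borealis} + P_{Alta}).
∂π/∂P_{Borealis} = 189 − 4P_{Borealis} + P_{Alta} = 0 ⇒ P_{Borealis} = 47.25 + 0.25P_{Alta}.
Setting P_{Borealis} = P_{Alta} in the reaction function: P_{Borealis} = 47.25 + 0.25P_{Borealis}, so P_{Borealis} = 47.25 / 0.75 = 63.
q_{Borealis} = 175 − 2·63 + 63 = 112.
Profit = (63 − 7)·112 = 6272.

6272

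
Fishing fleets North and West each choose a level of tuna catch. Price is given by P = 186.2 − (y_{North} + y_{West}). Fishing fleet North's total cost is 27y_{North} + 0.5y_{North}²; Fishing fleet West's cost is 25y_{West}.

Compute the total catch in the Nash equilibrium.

Fishing fleet North's profit: π = y_{North}(186.2 − (y_{North} + y_{West})) − 27y_{North} − 0.5y_{North}².
∂π/∂y_{North} = 159.2 − 3y_{North} − y_{West} = 0, so y_{North} = 796/15 − (1/3)y_{West}.
For West: ∂π/∂y_{West} = 161.2 − 2y_{West} − y_{North} = 0 ⇒ y_{West} = 80.6 − 0.5y_{North}.
Plugging y_{West} into North's best response: y_{North} = 796/15 − (1/3)(80.6 − 0.5y_{North}) ⇒ (5/6)y_{North} = 26.2, so y_{North} = 31.44.
Then y_{West} = 80.6 − 0.5·31.44 = 64.88.
Total catch: 31.44 + 64.88 = 96.32.

96.32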